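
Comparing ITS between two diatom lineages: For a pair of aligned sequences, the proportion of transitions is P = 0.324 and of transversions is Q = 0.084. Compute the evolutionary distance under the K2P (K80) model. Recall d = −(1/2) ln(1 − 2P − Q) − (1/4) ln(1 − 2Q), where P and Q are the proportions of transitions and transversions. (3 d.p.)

Under the Kimura two-parameter model, d = −½ ln(1 − 2P − Q) − ¼ ln(1 − 2Q).
1 − 2P − Q = 0.268, giving −½ ln(0.268) = 0.658384.
1 − 2Q = 0.832, giving −¼ ln(0.832) = 0.045981.
d = 0.658384 + 0.045981 = 0.704365.

0.704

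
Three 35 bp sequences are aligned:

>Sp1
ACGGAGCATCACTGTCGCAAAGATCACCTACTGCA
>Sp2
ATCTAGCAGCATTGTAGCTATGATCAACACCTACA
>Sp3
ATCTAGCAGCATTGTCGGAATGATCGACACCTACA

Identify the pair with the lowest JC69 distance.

Sp1–Sp2: 12/35 differ, p = 0.343, d = 0.458.
Sp1–Sp3: 12/35 differ, p = 0.343, d = 0.458.
Sp2–Sp3: 4/35 differ, p = 0.114, d = 0.124.
The smallest distance is between Sp2 and Sp3.

Sp2 and Sp3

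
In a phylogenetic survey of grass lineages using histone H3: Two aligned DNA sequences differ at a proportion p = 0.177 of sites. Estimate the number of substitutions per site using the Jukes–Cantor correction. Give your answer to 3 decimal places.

d = −(3/4) ln(1 − 4p/3) = −0.75 ln(1 − 0.236) = −0.75 ln(0.764)
  = −0.75 × (-0.269187) = 0.201890 substitutions/site.

0.202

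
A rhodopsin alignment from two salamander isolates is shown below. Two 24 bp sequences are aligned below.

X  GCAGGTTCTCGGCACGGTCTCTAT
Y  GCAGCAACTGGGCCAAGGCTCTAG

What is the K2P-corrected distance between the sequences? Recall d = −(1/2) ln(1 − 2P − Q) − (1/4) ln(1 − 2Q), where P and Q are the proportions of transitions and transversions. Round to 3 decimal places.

Of 24 sites, 1 differences are transitions and 8 are transversions, so P = 1/24 ≈ 0.041667 and Q = 8/24 ≈ 0.333333.
Under the Kimura two-parameter model, d = −½ ln(1 − 2P − Q) − ¼ ln(1 − 2Q).
1 − 2P − Q = 0.583333, giving −½ ln(0.583333) = 0.269499.
1 − 2Q = 0.333334, giving −¼ ln(0.333334) = 0.274653.
d = 0.269499 + 0.274653 = 0.544152.

0.544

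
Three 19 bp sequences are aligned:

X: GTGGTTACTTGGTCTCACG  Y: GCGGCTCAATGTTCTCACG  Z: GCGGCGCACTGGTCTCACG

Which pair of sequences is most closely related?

Y and Z

X–Y: 6/19 differ, p = 0.316, d = 0.410.
X–Z: 6/19 differ, p = 0.316, d = 0.410.
Y–Z: 3/19 differ, p = 0.158, d = 0.177.
The smallest distance is between Y and Z.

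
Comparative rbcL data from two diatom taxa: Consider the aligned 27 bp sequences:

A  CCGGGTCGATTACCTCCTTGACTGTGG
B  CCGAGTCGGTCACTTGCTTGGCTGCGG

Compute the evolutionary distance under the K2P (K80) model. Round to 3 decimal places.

0.348

Of 27 sites, 6 differences are transitions and 1 are transversions, so P = 6/27 ≈ 0.222222 and Q = 1/27 ≈ 0.037037.
Under the Kimura two-parameter model, d = −½ ln(1 − 2P − Q) − ¼ ln(1 − 2Q).
1 − 2P − Q = 0.518519, giving −½ ln(0.518519) = 0.328389.
1 − 2Q = 0.925926, giving −¼ ln(0.925926) = 0.019240.
d = 0.328389 + 0.019240 = 0.347629.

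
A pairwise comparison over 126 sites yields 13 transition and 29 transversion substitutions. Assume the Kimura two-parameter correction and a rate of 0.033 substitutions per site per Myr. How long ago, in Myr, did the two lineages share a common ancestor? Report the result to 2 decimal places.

P = 13/126 ≈ 0.103175 and Q = 29/126 ≈ 0.230159.
Under the Kimura two-parameter model, d = −½ ln(1 − 2P − Q) − ¼ ln(1 − 2Q).
1 − 2P − Q = 0.563491, giving −½ ln(0.563491) = 0.286802.
1 − 2Q = 0.539682, giving −¼ ln(0.539682) = 0.154194.
d = 0.286802 + 0.154194 = 0.440996.
Under a molecular clock d = 2μt, so t = d/(2μ) = 0.440996 / (2 × 0.033) = 6.68 Myr.

6.68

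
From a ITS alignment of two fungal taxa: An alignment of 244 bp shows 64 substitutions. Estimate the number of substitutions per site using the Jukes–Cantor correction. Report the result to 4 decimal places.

0.3228

p = 64/244 ≈ 0.262295.
d = −(3/4) ln(1 − 4p/3) = −0.75 ln(1 − 0.349727) = −0.75 ln(0.650273)
  = −0.75 × (-0.430363) = 0.322772 substitutions/site.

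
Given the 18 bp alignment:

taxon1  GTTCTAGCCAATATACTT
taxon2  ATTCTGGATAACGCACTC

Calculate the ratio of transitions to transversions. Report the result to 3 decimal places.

7.000

Transitions are A↔G and C↔T; transversions are all other mismatches.
Transitions: 7. Transversions: 1.
R = 7/1 = 7.000.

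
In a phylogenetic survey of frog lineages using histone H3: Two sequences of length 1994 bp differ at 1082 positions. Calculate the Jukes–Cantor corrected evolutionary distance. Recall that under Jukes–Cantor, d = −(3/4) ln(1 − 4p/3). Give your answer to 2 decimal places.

p = 1082/1994 ≈ 0.542628.
d = −(3/4) ln(1 − 4p/3) = −0.75 ln(1 − 0.723504) = −0.75 ln(0.276496)
  = −0.75 × (-1.285559) = 0.964169 substitutions/site.

0.96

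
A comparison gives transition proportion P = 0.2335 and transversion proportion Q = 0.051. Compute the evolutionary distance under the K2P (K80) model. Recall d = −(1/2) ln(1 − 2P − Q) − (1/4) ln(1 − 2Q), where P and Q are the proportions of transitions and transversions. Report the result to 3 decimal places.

0.392

Under the Kimura two-parameter model, d = −½ ln(1 − 2P − Q) − ¼ ln(1 − 2Q).
1 − 2P − Q = 0.482, giving −½ ln(0.482) = 0.364906.
1 − 2Q = 0.898, giving −¼ ln(0.898) = 0.026896.
d = 0.364906 + 0.026896 = 0.391802.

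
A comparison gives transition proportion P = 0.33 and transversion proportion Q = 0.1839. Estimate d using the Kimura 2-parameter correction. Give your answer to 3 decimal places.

1.043

Under the Kimura two-parameter model, d = −½ ln(1 − 2P − Q) − ¼ ln(1 − 2Q).
1 − 2P − Q = 0.1561, giving −½ ln(0.1561) = 0.928629.
1 − 2Q = 0.6322, giving −¼ ln(0.6322) = 0.114637.
d = 0.928629 + 0.114637 = 1.043266.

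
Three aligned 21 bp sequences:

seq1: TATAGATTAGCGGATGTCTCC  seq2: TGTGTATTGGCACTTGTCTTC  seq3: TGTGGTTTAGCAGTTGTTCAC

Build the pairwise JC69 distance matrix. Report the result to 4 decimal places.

d(seq1,seq2) = 0.5319, d(seq1,seq3) = 0.5319, d(seq2,seq3) = 0.4408

seq1–seq2: 8/21 sites differ → p ≈ 0.380952, d = −0.75 ln(1 − 0.507936) = 0.531860 ≈ 0.5319.
seq1–seq3: 8/21 sites differ → p ≈ 0.380952, d = −0.75 ln(1 − 0.507936) = 0.531860 ≈ 0.5319.
seq2–seq3: 7/21 sites differ → p ≈ 0.333333, d = −0.75 ln(1 − 0.444444) = 0.440839 ≈ 0.4408.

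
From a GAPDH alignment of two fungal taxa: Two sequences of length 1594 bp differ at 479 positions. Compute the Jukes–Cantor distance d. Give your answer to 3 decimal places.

p = 479/1594 ≈ 0.300502.
d = −(3/4) ln(1 − 4p/3) = −0.75 ln(1 − 0.400669) = −0.75 ln(0.599331)
  = −0.75 × (-0.511941) = 0.383956 substitutions/site.

0.384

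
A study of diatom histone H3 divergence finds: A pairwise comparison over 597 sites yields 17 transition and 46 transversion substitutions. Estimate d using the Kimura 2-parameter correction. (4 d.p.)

0.1138

P = 17/597 ≈ 0.028476 and Q = 46/597 ≈ 0.077052.
Under the Kimura two-parameter model, d = −½ ln(1 − 2P − Q) − ¼ ln(1 − 2Q).
1 − 2P − Q = 0.865996, giving −½ ln(0.865996) = 0.071937.
1 − 2Q = 0.845896, giving −¼ ln(0.845896) = 0.041840.
d = 0.071937 + 0.041840 = 0.113777.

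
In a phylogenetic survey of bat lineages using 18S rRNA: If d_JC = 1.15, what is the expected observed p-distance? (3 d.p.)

0.588

p = (3/4)(1 − e^(−4d/3)) = 0.75 × (1 − e^(-1.533333)) = 0.75 × (1 − 0.215815) = 0.588139.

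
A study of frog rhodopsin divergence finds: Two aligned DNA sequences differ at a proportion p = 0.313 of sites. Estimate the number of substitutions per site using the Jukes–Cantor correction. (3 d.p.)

0.405

d = −(3/4) ln(1 − 4p/3) = −0.75 ln(1 − 0.417333) = −0.75 ln(0.582667)
  = −0.75 × (-0.540139) = 0.405104 substitutions/site.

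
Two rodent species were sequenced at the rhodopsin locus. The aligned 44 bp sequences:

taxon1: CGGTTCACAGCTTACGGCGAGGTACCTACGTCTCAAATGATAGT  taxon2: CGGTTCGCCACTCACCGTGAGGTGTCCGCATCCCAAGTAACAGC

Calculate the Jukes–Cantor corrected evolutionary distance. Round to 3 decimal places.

The sequences differ at 16 of 44 sites, so p = 16/44 ≈ 0.363636.
d = −(3/4) ln(1 − 4p/3) = −0.75 ln(1 − 0.484848) = −0.75 ln(0.515152)
  = −0.75 × (-0.663293) = 0.497470 substitutions/site.

0.497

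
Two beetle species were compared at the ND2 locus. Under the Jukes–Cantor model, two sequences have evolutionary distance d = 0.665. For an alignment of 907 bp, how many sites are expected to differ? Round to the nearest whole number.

400

Invert JC69: p = (3/4)(1 − e^(−4d/3)) = 0.75 × (1 − e^(-0.886667)) = 0.75 × (1 − 0.412027) = 0.440980.
Expected differing sites = pL ≈ 0.440980 × 907 = 399.96886 ≈ 400.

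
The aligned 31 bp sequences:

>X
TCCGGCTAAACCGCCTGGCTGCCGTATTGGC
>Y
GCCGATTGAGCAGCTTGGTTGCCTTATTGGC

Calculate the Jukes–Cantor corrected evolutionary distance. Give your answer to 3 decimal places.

The sequences differ at 9 of 31 sites (1, 5, 6, 8, 10, 12, 15, 19, 24), so p = 9/31 ≈ 0.290323.
d = −(3/4) ln(1 − 4p/3) = −0.75 ln(1 − 0.387097) = −0.75 ln(0.612903)
  = −0.75 × (-0.489549) = 0.367162 substitutions/site.

0.367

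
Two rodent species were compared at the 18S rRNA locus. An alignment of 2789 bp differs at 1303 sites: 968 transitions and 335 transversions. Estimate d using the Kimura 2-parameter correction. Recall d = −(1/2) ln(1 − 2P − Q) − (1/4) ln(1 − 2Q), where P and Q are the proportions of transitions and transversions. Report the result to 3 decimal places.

0.910

P = 968/2789 ≈ 0.347078 and Q = 335/2789 ≈ 0.120115.
Under the Kimura two-parameter model, d = −½ ln(1 − 2P − Q) − ¼ ln(1 − 2Q).
1 − 2P − Q = 0.185729, giving −½ ln(0.185729) = 0.841733.
1 − 2Q = 0.75977, giving −¼ ln(0.75977) = 0.068685.
d = 0.841733 + 0.068685 = 0.910418.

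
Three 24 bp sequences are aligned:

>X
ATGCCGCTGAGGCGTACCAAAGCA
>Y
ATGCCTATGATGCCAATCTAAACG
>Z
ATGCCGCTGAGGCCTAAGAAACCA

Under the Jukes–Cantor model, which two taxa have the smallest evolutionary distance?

X and Z

X–Y: 9/24 differ, p = 0.375, d = 0.520.
X–Z: 4/24 differ, p = 0.167, d = 0.188.
Y–Z: 9/24 differ, p = 0.375, d = 0.520.
The smallest distance is between X and Z.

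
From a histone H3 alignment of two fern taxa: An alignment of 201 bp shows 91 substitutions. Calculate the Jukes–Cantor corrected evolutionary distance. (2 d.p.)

0.69

p = 91/201 ≈ 0.452736.
d = −(3/4) ln(1 − 4p/3) = −0.75 ln(1 − 0.603648) = −0.75 ln(0.396352)
  = −0.75 × (-0.925453) = 0.694090 substitutions/site.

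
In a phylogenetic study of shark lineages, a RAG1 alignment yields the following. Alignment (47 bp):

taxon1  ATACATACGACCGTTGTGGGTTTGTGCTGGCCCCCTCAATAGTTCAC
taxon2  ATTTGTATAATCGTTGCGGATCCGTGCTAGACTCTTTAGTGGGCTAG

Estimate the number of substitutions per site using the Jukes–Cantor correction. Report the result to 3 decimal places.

0.679

The sequences differ at 21 of 47 sites, so p = 21/47 ≈ 0.446809.
d = −(3/4) ln(1 − 4p/3) = −0.75 ln(1 − 0.595745) = −0.75 ln(0.404255)
  = −0.75 × (-0.905709) = 0.679282 substitutions/site.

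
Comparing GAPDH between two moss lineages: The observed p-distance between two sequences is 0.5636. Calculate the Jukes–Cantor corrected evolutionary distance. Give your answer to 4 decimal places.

d = −(3/4) ln(1 − 4p/3) = −0.75 ln(1 − 0.751467) = −0.75 ln(0.248533)
  = −0.75 × (-1.392180) = 1.044135 substitutions/site.

1.0441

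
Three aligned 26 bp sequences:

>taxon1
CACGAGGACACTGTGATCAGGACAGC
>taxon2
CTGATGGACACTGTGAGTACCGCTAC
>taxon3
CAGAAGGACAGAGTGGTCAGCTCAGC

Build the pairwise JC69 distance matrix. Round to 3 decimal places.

taxon1–taxon2: 11/26 sites differ → p ≈ 0.423077, d = −0.75 ln(1 − 0.564103) = 0.622762 ≈ 0.623.
taxon1–taxon3: 7/26 sites differ → p ≈ 0.269231, d = −0.75 ln(1 − 0.358975) = 0.333515 ≈ 0.334.
taxon2–taxon3: 11/26 sites differ → p ≈ 0.423077, d = −0.75 ln(1 − 0.564103) = 0.622762 ≈ 0.623.

d(taxon1,taxon2) = 0.623, d(taxon1,taxon3) = 0.334, d(taxon2,taxon3) = 0.623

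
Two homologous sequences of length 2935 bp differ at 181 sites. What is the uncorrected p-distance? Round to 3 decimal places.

p = 181/2935 = 0.061669… ≈ 0.062 (to 3 d.p.).

0.062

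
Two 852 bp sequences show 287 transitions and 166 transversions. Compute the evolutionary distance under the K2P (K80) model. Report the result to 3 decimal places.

P = 287/852 ≈ 0.336854 and Q = 166/852 ≈ 0.194836.
Under the Kimura two-parameter model, d = −½ ln(1 − 2P − Q) − ¼ ln(1 − 2Q).
1 − 2P − Q = 0.131456, giving −½ ln(0.131456) = 1.014542.
1 − 2Q = 0.610328, giving −¼ ln(0.610328) = 0.123440.
d = 1.014542 + 0.123440 = 1.137982.

1.138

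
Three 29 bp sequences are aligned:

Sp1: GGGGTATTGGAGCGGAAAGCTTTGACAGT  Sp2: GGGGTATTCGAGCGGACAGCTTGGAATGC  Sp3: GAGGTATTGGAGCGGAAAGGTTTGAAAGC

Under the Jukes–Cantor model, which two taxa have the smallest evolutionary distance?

Sp1 and Sp3

Sp1–Sp2: 6/29 differ, p = 0.207, d = 0.242.
Sp1–Sp3: 4/29 differ, p = 0.138, d = 0.152.
Sp2–Sp3: 6/29 differ, p = 0.207, d = 0.242.
The smallest distance is between Sp1 and Sp3.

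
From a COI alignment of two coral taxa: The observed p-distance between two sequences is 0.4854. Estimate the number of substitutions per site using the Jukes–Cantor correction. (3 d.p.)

0.781

d = −(3/4) ln(1 − 4p/3) = −0.75 ln(1 − 0.6472) = −0.75 ln(0.3528)
  = −0.75 × (-1.041854) = 0.781391 substitutions/site.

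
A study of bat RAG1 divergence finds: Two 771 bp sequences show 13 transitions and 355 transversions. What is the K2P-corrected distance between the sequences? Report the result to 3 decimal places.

P = 13/771 ≈ 0.016861 and Q = 355/771 ≈ 0.460441.
Under the Kimura two-parameter model, d = −½ ln(1 − 2P − Q) − ¼ ln(1 − 2Q).
1 − 2P − Q = 0.505837, giving −½ ln(0.505837) = 0.340770.
1 − 2Q = 0.079118, giving −¼ ln(0.079118) = 0.634204.
d = 0.340770 + 0.634204 = 0.974974.

0.975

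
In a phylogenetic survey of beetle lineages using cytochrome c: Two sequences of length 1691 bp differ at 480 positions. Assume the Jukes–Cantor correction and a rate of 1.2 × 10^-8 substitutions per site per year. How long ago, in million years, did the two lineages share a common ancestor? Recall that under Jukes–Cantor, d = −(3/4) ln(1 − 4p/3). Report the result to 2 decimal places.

14.86

p = 480/1691 ≈ 0.283856.
d = −(3/4) ln(1 − 4p/3) = −0.75 ln(1 − 0.378475) = −0.75 ln(0.621525)
  = −0.75 × (-0.475579) = 0.356684 substitutions/site.
Under a molecular clock d = 2μt, so t = d/(2μ) = 0.356684 / (2 × 1.2 × 10^-8) = 14.86 million years.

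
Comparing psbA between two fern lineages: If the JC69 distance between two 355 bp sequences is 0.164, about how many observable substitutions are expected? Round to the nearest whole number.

Invert JC69: p = (3/4)(1 − e^(−4d/3)) = 0.75 × (1 − e^(-0.218667)) = 0.75 × (1 − 0.803589) = 0.147308.
Expected differing sites = pL ≈ 0.147308 × 355 = 52.29434 ≈ 52.

52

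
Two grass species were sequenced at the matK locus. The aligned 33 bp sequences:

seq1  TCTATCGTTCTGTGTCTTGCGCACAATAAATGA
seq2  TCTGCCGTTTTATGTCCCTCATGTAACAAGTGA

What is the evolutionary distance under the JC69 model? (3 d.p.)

The sequences differ at 13 of 33 sites, so p = 13/33 ≈ 0.393939.
d = −(3/4) ln(1 − 4p/3) = −0.75 ln(1 − 0.525252) = −0.75 ln(0.474748)
  = −0.75 × (-0.744971) = 0.558728 substitutions/site.

0.559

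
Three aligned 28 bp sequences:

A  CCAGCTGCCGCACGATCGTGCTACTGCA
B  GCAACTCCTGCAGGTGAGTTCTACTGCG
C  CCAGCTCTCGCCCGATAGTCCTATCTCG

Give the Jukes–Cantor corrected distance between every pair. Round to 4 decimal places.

d(A,B) = 0.4850, d(A,C) = 0.4197, d(B,C) = 0.6355

A–B: 10/28 sites differ → p ≈ 0.357143, d = −0.75 ln(1 − 0.476191) = 0.484971 ≈ 0.4850.
A–C: 9/28 sites differ → p ≈ 0.321429, d = −0.75 ln(1 − 0.428572) = 0.419713 ≈ 0.4197.
B–C: 12/28 sites differ → p ≈ 0.428571, d = −0.75 ln(1 − 0.571428) = 0.635472 ≈ 0.6355.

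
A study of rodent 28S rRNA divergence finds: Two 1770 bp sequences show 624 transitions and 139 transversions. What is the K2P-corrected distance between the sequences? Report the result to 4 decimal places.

0.8081

P = 624/1770 ≈ 0.352542 and Q = 139/1770 ≈ 0.078531.
Under the Kimura two-parameter model, d = −½ ln(1 − 2P − Q) − ¼ ln(1 − 2Q).
1 − 2P − Q = 0.216385, giving −½ ln(0.216385) = 0.765348.
1 − 2Q = 0.842938, giving −¼ ln(0.842938) = 0.042715.
d = 0.765348 + 0.042715 = 0.808063.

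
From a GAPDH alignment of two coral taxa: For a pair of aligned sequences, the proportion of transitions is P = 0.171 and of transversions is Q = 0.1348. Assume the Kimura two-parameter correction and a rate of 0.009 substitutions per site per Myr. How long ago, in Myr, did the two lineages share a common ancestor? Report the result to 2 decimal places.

22.36

Under the Kimura two-parameter model, d = −½ ln(1 − 2P − Q) − ¼ ln(1 − 2Q).
1 − 2P − Q = 0.5232, giving −½ ln(0.5232) = 0.323896.
1 − 2Q = 0.7304, giving −¼ ln(0.7304) = 0.078541.
d = 0.323896 + 0.078541 = 0.402437.
Under a molecular clock d = 2μt, so t = d/(2μ) = 0.402437 / (2 × 0.009) = 22.36 Myr.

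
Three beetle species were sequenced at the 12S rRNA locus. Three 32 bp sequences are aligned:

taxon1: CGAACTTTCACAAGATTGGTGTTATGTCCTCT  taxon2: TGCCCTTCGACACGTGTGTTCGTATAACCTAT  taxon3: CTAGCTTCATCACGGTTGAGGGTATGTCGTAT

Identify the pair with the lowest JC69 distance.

taxon1 and taxon3

taxon1–taxon2: 14/32 differ, p = 0.438, d = 0.657.
taxon1–taxon3: 12/32 differ, p = 0.375, d = 0.520.
taxon2–taxon3: 14/32 differ, p = 0.438, d = 0.657.
The smallest distance is between taxon1 and taxon3.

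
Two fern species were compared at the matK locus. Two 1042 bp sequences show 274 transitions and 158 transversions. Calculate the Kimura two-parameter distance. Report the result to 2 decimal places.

P = 274/1042 ≈ 0.262956 and Q = 158/1042 ≈ 0.151631.
Under the Kimura two-parameter model, d = −½ ln(1 − 2P − Q) − ¼ ln(1 − 2Q).
1 − 2P − Q = 0.322457, giving −½ ln(0.322457) = 0.565893.
1 − 2Q = 0.696738, giving −¼ ln(0.696738) = 0.090336.
d = 0.565893 + 0.090336 = 0.656229.

0.66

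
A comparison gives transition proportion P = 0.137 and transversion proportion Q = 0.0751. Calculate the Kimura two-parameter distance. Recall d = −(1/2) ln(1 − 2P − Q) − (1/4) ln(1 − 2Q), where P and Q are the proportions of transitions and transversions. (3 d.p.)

0.255

Under the Kimura two-parameter model, d = −½ ln(1 − 2P − Q) − ¼ ln(1 − 2Q).
1 − 2P − Q = 0.6509, giving −½ ln(0.6509) = 0.214700.
1 − 2Q = 0.8498, giving −¼ ln(0.8498) = 0.040689.
d = 0.214700 + 0.040689 = 0.255389.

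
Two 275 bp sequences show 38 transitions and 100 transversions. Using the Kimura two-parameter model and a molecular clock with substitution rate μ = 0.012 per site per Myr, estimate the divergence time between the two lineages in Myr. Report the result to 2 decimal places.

P = 38/275 ≈ 0.138182 and Q = 100/275 ≈ 0.363636.
Under the Kimura two-parameter model, d = −½ ln(1 − 2P − Q) − ¼ ln(1 − 2Q).
1 − 2P − Q = 0.36, giving −½ ln(0.36) = 0.510826.
1 − 2Q = 0.272728, giving −¼ ln(0.272728) = 0.324820.
d = 0.510826 + 0.324820 = 0.835646.
Under a molecular clock d = 2μt, so t = d/(2μ) = 0.835646 / (2 × 0.012) = 34.82 Myr.

34.82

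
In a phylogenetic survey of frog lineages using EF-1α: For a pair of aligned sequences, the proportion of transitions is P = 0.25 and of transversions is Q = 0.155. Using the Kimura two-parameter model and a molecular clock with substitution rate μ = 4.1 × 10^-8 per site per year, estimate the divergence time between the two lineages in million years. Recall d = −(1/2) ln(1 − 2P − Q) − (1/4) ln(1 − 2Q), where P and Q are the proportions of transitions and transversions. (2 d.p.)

7.62

Under the Kimura two-parameter model, d = −½ ln(1 − 2P − Q) − ¼ ln(1 − 2Q).
1 − 2P − Q = 0.345, giving −½ ln(0.345) = 0.532105.
1 − 2Q = 0.69, giving −¼ ln(0.69) = 0.092766.
d = 0.532105 + 0.092766 = 0.624871.
Under a molecular clock d = 2μt, so t = d/(2μ) = 0.624871 / (2 × 4.1 × 10^-8) = 7.62 million years.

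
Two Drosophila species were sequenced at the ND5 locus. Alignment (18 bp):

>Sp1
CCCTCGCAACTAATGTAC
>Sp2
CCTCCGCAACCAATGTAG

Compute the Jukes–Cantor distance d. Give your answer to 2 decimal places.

0.26

The sequences differ at 4 of 18 sites (3, 4, 11, 18), so p = 4/18 ≈ 0.222222.
d = −(3/4) ln(1 − 4p/3) = −0.75 ln(1 − 0.296296) = −0.75 ln(0.703704)
  = −0.75 × (-0.351397) = 0.263548 substitutions/site.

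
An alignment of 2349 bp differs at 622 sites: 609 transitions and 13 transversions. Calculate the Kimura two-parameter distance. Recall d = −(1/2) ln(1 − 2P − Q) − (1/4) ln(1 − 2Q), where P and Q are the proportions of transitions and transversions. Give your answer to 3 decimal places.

P = 609/2349 ≈ 0.259259 and Q = 13/2349 ≈ 0.005534.
Under the Kimura two-parameter model, d = −½ ln(1 − 2P − Q) − ¼ ln(1 − 2Q).
1 − 2P − Q = 0.475948, giving −½ ln(0.475948) = 0.371223.
1 − 2Q = 0.988932, giving −¼ ln(0.988932) = 0.002782.
d = 0.371223 + 0.002782 = 0.374005.

0.374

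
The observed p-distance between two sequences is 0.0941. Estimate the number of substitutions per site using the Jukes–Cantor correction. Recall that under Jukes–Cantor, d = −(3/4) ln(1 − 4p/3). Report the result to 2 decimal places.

0.10

d = −(3/4) ln(1 − 4p/3) = −0.75 ln(1 − 0.125467) = −0.75 ln(0.874533)
  = −0.75 × (-0.134065) = 0.100549 substitutions/site.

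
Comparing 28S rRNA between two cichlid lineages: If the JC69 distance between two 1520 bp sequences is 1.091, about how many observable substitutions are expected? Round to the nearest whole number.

874

Invert JC69: p = (3/4)(1 − e^(−4d/3)) = 0.75 × (1 − e^(-1.454667)) = 0.75 × (1 − 0.233478) = 0.574892.
Expected differing sites = pL ≈ 0.574892 × 1520 = 873.83584 ≈ 874.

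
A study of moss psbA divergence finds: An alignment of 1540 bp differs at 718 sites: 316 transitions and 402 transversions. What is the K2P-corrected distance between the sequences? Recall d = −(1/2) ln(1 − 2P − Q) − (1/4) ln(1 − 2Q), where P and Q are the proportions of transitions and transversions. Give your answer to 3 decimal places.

0.741

P = 316/1540 ≈ 0.205195 and Q = 402/1540 ≈ 0.261039.
Under the Kimura two-parameter model, d = −½ ln(1 − 2P − Q) − ¼ ln(1 − 2Q).
1 − 2P − Q = 0.328571, giving −½ ln(0.328571) = 0.556501.
1 − 2Q = 0.477922, giving −¼ ln(0.477922) = 0.184577.
d = 0.556501 + 0.184577 = 0.741078.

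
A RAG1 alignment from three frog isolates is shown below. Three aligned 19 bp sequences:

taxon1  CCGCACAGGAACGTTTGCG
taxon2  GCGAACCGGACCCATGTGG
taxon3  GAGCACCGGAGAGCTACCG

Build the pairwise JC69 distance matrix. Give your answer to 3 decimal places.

d(taxon1,taxon2) = 0.749, d(taxon1,taxon3) = 0.618, d(taxon2,taxon3) = 0.749

taxon1–taxon2: 9/19 sites differ → p ≈ 0.473684, d = −0.75 ln(1 − 0.631579) = 0.748897 ≈ 0.749.
taxon1–taxon3: 8/19 sites differ → p ≈ 0.421053, d = −0.75 ln(1 − 0.561404) = 0.618132 ≈ 0.618.
taxon2–taxon3: 9/19 sites differ → p ≈ 0.473684, d = −0.75 ln(1 − 0.631579) = 0.748897 ≈ 0.749.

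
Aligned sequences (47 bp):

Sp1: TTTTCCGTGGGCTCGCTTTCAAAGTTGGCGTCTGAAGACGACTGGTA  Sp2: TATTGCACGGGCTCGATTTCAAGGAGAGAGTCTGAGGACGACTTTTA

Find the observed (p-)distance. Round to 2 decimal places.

0.28

The sequences differ at 13 of 47 positions.
p = 13/47 = 0.276595… ≈ 0.28 (to 2 d.p.).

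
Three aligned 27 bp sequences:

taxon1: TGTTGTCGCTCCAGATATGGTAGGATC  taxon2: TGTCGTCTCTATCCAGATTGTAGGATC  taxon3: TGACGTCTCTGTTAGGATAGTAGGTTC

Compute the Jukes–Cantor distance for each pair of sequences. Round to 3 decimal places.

d(taxon1,taxon2) = 0.377, d(taxon1,taxon3) = 0.588, d(taxon2,taxon3) = 0.318

taxon1–taxon2: 8/27 sites differ → p ≈ 0.296296, d = −0.75 ln(1 − 0.395061) = 0.376971 ≈ 0.377.
taxon1–taxon3: 11/27 sites differ → p ≈ 0.407407, d = −0.75 ln(1 − 0.543209) = 0.587647 ≈ 0.588.
taxon2–taxon3: 7/27 sites differ → p ≈ 0.259259, d = −0.75 ln(1 − 0.345679) = 0.318118 ≈ 0.318.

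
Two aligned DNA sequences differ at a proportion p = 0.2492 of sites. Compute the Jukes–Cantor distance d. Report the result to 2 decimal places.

d = −(3/4) ln(1 − 4p/3) = −0.75 ln(1 − 0.332267) = −0.75 ln(0.667733)
  = −0.75 × (-0.403867) = 0.302900 substitutions/site.

0.30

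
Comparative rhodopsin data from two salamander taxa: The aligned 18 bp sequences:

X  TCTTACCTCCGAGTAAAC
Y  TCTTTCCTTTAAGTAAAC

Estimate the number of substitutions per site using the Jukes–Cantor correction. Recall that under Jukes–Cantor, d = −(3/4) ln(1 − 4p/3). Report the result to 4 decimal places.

The sequences differ at 4 of 18 sites (5, 9, 10, 11), so p = 4/18 ≈ 0.222222.
d = −(3/4) ln(1 − 4p/3) = −0.75 ln(1 − 0.296296) = −0.75 ln(0.703704)
  = −0.75 × (-0.351397) = 0.263548 substitutions/site.

0.2635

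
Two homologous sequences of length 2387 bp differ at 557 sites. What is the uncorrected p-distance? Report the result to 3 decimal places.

p = 557/2387 = 0.233347… ≈ 0.233 (to 3 d.p.).

0.233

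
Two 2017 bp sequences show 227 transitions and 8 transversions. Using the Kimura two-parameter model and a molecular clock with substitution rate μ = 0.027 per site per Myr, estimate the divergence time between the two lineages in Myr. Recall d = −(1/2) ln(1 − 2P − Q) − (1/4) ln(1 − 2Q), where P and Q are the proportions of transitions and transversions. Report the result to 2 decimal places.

2.45

P = 227/2017 ≈ 0.112543 and Q = 8/2017 ≈ 0.003966.
Under the Kimura two-parameter model, d = −½ ln(1 − 2P − Q) − ¼ ln(1 − 2Q).
1 − 2P − Q = 0.770948, giving −½ ln(0.770948) = 0.130067.
1 − 2Q = 0.992068, giving −¼ ln(0.992068) = 0.001991.
d = 0.130067 + 0.001991 = 0.132058.
Under a molecular clock d = 2μt, so t = d/(2μ) = 0.132058 / (2 × 0.027) = 2.45 Myr.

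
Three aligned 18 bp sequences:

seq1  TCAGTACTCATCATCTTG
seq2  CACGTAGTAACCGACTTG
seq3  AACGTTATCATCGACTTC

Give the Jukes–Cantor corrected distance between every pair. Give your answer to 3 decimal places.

seq1–seq2: 8/18 sites differ → p ≈ 0.444444, d = −0.75 ln(1 − 0.592592) = 0.673455 ≈ 0.673.
seq1–seq3: 8/18 sites differ → p ≈ 0.444444, d = −0.75 ln(1 − 0.592592) = 0.673455 ≈ 0.673.
seq2–seq3: 6/18 sites differ → p ≈ 0.333333, d = −0.75 ln(1 − 0.444444) = 0.440839 ≈ 0.441.

d(seq1,seq2) = 0.673, d(seq1,seq3) = 0.673, d(seq2,seq3) = 0.441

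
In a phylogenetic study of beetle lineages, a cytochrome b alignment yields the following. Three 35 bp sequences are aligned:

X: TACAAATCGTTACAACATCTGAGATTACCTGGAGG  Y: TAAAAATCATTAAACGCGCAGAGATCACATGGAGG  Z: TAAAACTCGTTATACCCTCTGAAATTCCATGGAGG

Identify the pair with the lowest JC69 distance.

X and Z

X–Y: 10/35 differ, p = 0.286, d = 0.360.
X–Z: 8/35 differ, p = 0.229, d = 0.273.
Y–Z: 9/35 differ, p = 0.257, d = 0.315.
The smallest distance is between X and Z.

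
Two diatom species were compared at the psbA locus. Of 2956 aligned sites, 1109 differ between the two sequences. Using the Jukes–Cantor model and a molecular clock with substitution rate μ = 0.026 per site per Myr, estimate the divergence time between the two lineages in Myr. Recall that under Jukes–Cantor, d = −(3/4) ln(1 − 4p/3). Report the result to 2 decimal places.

10.00

p = 1109/2956 ≈ 0.375169.
d = −(3/4) ln(1 − 4p/3) = −0.75 ln(1 − 0.500225) = −0.75 ln(0.499775)
  = −0.75 × (-0.693597) = 0.520198 substitutions/site.
Under a molecular clock d = 2μt, so t = d/(2μ) = 0.520198 / (2 × 0.026) = 10.00 Myr.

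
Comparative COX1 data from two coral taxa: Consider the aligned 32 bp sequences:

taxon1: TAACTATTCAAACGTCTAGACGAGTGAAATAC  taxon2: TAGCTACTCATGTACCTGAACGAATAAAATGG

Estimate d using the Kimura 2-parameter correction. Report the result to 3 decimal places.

Of 32 sites, 11 differences are transitions and 2 are transversions, so P = 11/32 = 0.34375 and Q = 2/32 = 0.0625.
Under the Kimura two-parameter model, d = −½ ln(1 − 2P − Q) − ¼ ln(1 − 2Q).
1 − 2P − Q = 0.25, giving −½ ln(0.25) = 0.693147.
1 − 2Q = 0.875, giving −¼ ln(0.875) = 0.033383.
d = 0.693147 + 0.033383 = 0.726530.

0.727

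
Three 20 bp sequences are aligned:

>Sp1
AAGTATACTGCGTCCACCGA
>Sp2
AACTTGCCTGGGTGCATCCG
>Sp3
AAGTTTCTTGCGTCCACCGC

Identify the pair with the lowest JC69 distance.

Sp1–Sp2: 9/20 differ, p = 0.450, d = 0.687.
Sp1–Sp3: 4/20 differ, p = 0.200, d = 0.233.
Sp2–Sp3: 8/20 differ, p = 0.400, d = 0.572.
The smallest distance is between Sp1 and Sp3.

Sp1 and Sp3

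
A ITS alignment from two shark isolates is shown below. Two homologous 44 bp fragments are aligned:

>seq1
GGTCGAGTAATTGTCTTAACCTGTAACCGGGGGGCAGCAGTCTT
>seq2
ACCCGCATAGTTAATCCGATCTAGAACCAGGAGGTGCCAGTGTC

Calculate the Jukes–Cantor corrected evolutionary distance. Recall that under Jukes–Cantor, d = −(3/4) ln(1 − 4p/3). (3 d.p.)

0.824

The sequences differ at 22 of 44 sites, so p = 22/44 = 0.5.
d = −(3/4) ln(1 − 4p/3) = −0.75 ln(1 − 0.666667) = −0.75 ln(0.333333)
  = −0.75 × (-1.098613) = 0.823960 substitutions/site.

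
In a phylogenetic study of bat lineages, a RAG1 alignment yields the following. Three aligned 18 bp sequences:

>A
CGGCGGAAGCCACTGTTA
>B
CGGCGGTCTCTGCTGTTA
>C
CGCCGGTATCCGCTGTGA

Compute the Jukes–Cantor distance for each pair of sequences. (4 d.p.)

A–B: 5/18 sites differ → p ≈ 0.277778, d = −0.75 ln(1 − 0.370371) = 0.346968 ≈ 0.3470.
A–C: 5/18 sites differ → p ≈ 0.277778, d = −0.75 ln(1 − 0.370371) = 0.346968 ≈ 0.3470.
B–C: 4/18 sites differ → p ≈ 0.222222, d = −0.75 ln(1 − 0.296296) = 0.263548 ≈ 0.2635.

d(A,B) = 0.3470, d(A,C) = 0.3470, d(B,C) = 0.2635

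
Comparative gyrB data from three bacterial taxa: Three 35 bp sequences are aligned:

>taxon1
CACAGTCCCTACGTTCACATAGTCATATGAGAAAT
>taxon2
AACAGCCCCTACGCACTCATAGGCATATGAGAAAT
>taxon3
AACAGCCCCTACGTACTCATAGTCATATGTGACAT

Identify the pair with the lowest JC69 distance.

taxon1–taxon2: 6/35 differ, p = 0.171, d = 0.195.
taxon1–taxon3: 6/35 differ, p = 0.171, d = 0.195.
taxon2–taxon3: 4/35 differ, p = 0.114, d = 0.124.
The smallest distance is between taxon2 and taxon3.

taxon2 and taxon3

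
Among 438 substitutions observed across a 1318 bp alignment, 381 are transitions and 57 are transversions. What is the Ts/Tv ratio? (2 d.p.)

R = 381/57 = 6.684210… ≈ 6.68 (to 2 d.p.).

6.68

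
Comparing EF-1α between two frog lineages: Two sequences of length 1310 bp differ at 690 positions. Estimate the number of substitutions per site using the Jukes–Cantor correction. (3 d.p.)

0.909

p = 690/1310 ≈ 0.526718.
d = −(3/4) ln(1 − 4p/3) = −0.75 ln(1 − 0.702291) = −0.75 ln(0.297709)
  = −0.75 × (-1.211639) = 0.908729 substitutions/site.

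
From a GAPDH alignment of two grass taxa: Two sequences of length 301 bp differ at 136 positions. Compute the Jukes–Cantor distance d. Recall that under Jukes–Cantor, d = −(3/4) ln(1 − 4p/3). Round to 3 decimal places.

p = 136/301 ≈ 0.451827.
d = −(3/4) ln(1 − 4p/3) = −0.75 ln(1 − 0.602436) = −0.75 ln(0.397564)
  = −0.75 × (-0.922399) = 0.691799 substitutions/site.

0.692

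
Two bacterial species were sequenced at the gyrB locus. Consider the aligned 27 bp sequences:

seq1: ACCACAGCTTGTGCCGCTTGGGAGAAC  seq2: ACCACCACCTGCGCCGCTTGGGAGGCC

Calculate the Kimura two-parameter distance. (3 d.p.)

0.271

Of 27 sites, 4 differences are transitions and 2 are transversions, so P = 4/27 ≈ 0.148148 and Q = 2/27 ≈ 0.074074.
Under the Kimura two-parameter model, d = −½ ln(1 − 2P − Q) − ¼ ln(1 − 2Q).
1 − 2P − Q = 0.62963, giving −½ ln(0.62963) = 0.231311.
1 − 2Q = 0.851852, giving −¼ ln(0.851852) = 0.040086.
d = 0.231311 + 0.040086 = 0.271397.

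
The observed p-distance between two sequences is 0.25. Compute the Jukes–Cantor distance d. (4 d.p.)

d = −(3/4) ln(1 − 4p/3) = −0.75 ln(1 − 0.333333) = −0.75 ln(0.666667)
  = −0.75 × (-0.405465) = 0.304099 substitutions/site.

0.3041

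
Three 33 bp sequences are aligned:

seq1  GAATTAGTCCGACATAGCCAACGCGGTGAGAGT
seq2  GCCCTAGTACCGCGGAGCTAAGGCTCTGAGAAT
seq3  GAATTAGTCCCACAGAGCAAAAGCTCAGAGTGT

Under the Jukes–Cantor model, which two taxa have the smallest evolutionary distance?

seq1–seq2: 13/33 differ, p = 0.394, d = 0.559.
seq1–seq3: 8/33 differ, p = 0.242, d = 0.293.
seq2–seq3: 11/33 differ, p = 0.333, d = 0.441.
The smallest distance is between seq1 and seq3.

seq1 and seq3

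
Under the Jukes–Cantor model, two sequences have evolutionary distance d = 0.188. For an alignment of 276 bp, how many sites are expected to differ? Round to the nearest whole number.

46

Invert JC69: p = (3/4)(1 − e^(−4d/3)) = 0.75 × (1 − e^(-0.250667)) = 0.75 × (1 − 0.778281) = 0.166289.
Expected differing sites = pL ≈ 0.166289 × 276 = 45.895764 ≈ 46.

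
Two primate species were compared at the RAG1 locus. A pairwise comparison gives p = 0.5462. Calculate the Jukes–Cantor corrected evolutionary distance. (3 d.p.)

0.977

d = −(3/4) ln(1 − 4p/3) = −0.75 ln(1 − 0.728267) = −0.75 ln(0.271733)
  = −0.75 × (-1.302935) = 0.977201 substitutions/site.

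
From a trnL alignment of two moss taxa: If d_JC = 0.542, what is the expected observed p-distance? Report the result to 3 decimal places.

0.386

p = (3/4)(1 − e^(−4d/3)) = 0.75 × (1 − e^(-0.722667)) = 0.75 × (1 − 0.485456) = 0.385908.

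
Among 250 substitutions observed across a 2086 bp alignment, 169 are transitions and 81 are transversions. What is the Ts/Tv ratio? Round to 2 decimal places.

2.09

R = 169/81 = 2.086419… ≈ 2.09 (to 2 d.p.).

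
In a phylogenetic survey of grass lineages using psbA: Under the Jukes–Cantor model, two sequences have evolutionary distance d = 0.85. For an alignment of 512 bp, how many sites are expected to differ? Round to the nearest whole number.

Invert JC69: p = (3/4)(1 − e^(−4d/3)) = 0.75 × (1 − e^(-1.133333)) = 0.75 × (1 − 0.321958) = 0.508532.
Expected differing sites = pL ≈ 0.508532 × 512 = 260.368384 ≈ 260.

260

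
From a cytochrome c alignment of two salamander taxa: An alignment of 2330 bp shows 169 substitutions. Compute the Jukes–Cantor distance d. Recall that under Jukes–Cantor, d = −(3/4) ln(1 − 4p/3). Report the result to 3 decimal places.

p = 169/2330 ≈ 0.072532.
d = −(3/4) ln(1 − 4p/3) = −0.75 ln(1 − 0.096709) = −0.75 ln(0.903291)
  = −0.75 × (-0.101711) = 0.076283 substitutions/site.

0.076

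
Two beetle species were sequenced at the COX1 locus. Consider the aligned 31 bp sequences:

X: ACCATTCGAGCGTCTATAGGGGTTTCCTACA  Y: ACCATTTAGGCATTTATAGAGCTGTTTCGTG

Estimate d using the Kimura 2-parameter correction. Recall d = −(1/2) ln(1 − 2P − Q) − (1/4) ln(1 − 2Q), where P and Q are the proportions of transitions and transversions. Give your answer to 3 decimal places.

Of 31 sites, 12 differences are transitions and 2 are transversions, so P = 12/31 ≈ 0.387097 and Q = 2/31 ≈ 0.064516.
Under the Kimura two-parameter model, d = −½ ln(1 − 2P − Q) − ¼ ln(1 − 2Q).
1 − 2P − Q = 0.16129, giving −½ ln(0.16129) = 0.912276.
1 − 2Q = 0.870968, giving −¼ ln(0.870968) = 0.034538.
d = 0.912276 + 0.034538 = 0.946814.

0.947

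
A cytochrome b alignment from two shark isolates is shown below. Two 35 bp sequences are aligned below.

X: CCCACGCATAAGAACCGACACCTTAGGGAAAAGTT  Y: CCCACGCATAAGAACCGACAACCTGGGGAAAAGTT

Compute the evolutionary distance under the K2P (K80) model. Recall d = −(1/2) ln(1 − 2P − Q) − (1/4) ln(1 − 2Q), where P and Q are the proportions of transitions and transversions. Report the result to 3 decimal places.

Of 35 sites, 2 differences are transitions and 1 are transversions, so P = 2/35 ≈ 0.057143 and Q = 1/35 ≈ 0.028571.
Under the Kimura two-parameter model, d = −½ ln(1 − 2P − Q) − ¼ ln(1 − 2Q).
1 − 2P − Q = 0.857143, giving −½ ln(0.857143) = 0.077075.
1 − 2Q = 0.942858, giving −¼ ln(0.942858) = 0.014710.
d = 0.077075 + 0.014710 = 0.091785.

0.092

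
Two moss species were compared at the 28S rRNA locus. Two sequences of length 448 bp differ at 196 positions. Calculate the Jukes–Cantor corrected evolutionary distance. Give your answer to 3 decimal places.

0.657

p = 196/448 = 0.4375.
d = −(3/4) ln(1 − 4p/3) = −0.75 ln(1 − 0.583333) = −0.75 ln(0.416667)
  = −0.75 × (-0.875468) = 0.656601 substitutions/site.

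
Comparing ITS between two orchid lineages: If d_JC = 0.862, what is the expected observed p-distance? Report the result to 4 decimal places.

p = (3/4)(1 − e^(−4d/3)) = 0.75 × (1 − e^(-1.149333)) = 0.75 × (1 − 0.316848) = 0.512364.

0.5124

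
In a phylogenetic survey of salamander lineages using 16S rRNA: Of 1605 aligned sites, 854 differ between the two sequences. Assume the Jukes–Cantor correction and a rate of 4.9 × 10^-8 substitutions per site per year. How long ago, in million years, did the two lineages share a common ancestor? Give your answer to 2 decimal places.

9.46

p = 854/1605 ≈ 0.532087.
d = −(3/4) ln(1 − 4p/3) = −0.75 ln(1 − 0.709449) = −0.75 ln(0.290551)
  = −0.75 × (-1.235976) = 0.926982 substitutions/site.
Under a molecular clock d = 2μt, so t = d/(2μ) = 0.926982 / (2 × 4.9 × 10^-8) = 9.46 million years.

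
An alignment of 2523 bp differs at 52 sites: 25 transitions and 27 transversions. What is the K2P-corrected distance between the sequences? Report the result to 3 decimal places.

P = 25/2523 ≈ 0.009909 and Q = 27/2523 ≈ 0.010702.
Under the Kimura two-parameter model, d = −½ ln(1 − 2P − Q) − ¼ ln(1 − 2Q).
1 − 2P − Q = 0.96948, giving −½ ln(0.96948) = 0.015498.
1 − 2Q = 0.978596, giving −¼ ln(0.978596) = 0.005409.
d = 0.015498 + 0.005409 = 0.020907.

0.021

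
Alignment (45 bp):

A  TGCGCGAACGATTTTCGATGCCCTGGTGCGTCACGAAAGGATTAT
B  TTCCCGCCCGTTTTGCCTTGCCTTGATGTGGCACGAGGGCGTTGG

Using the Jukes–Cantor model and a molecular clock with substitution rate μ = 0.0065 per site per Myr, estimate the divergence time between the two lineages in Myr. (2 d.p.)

43.97

The sequences differ at 18 of 45 sites, so p = 18/45 = 0.4.
d = −(3/4) ln(1 − 4p/3) = −0.75 ln(1 − 0.533333) = −0.75 ln(0.466667)
  = −0.75 × (-0.762139) = 0.571604 substitutions/site.
Under a molecular clock d = 2μt, so t = d/(2μ) = 0.571604 / (2 × 0.0065) = 43.97 Myr.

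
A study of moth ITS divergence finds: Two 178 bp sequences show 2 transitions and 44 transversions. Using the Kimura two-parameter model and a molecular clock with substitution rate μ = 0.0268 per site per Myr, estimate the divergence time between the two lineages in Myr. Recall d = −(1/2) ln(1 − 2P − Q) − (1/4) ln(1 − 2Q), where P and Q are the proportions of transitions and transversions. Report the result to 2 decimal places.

6.11

P = 2/178 ≈ 0.011236 and Q = 44/178 ≈ 0.247191.
Under the Kimura two-parameter model, d = −½ ln(1 − 2P − Q) − ¼ ln(1 − 2Q).
1 − 2P − Q = 0.730337, giving −½ ln(0.730337) = 0.157125.
1 − 2Q = 0.505618, giving −¼ ln(0.505618) = 0.170493.
d = 0.157125 + 0.170493 = 0.327618.
Under a molecular clock d = 2μt, so t = d/(2μ) = 0.327618 / (2 × 0.0268) = 6.11 Myr.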